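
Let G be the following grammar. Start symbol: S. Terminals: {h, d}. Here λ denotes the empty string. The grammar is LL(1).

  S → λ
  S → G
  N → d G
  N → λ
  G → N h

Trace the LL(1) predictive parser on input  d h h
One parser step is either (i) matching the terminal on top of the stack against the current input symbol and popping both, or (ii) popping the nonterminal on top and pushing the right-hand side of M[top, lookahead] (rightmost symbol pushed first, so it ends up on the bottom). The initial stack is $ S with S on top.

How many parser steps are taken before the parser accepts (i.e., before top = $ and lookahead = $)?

8

step 1: stack=$ S  input=d h h $  — expand S → G
step 2: stack=$ G  input=d h h $  — expand G → N h
step 3: stack=$ h N  input=d h h $  — expand N → d G
step 4: stack=$ h G d  input=d h h $  — match d
step 5: stack=$ h G  input=h h $  — expand G → N h
step 6: stack=$ h h N  input=h h $  — expand N → λ
step 7: stack=$ h h  input=h h $  — match h
step 8: stack=$ h  input=h $  — match h
Accept reached after 8 steps.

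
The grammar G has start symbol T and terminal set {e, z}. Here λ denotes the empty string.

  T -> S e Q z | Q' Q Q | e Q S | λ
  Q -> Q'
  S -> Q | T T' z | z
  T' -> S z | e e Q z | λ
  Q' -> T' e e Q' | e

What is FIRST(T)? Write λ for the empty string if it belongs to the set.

FIRST(T): from T->S e Q z we get {e, z}; from T->Q' Q Q we get {e, z}; from T->e Q S we get {e}; from T->λ we get {λ}. So FIRST(T) = {λ, e, z}.
FIRST(Q): from Q->Q' we get {e, z}. So FIRST(Q) = {e, z}.
FIRST(S): from S->Q we get {e, z}; from S->T T' z we get {e, z}; from S->z we get {z}. So FIRST(S) = {e, z}.
FIRST(T'): from T'->S z we get {e, z}; from T'->e e Q z we get {e}; from T'->λ we get {λ}. So FIRST(T') = {λ, e, z}.
FIRST(Q'): from Q'->T' e e Q' we get {e, z}; from Q'->e we get {e}. So FIRST(Q') = {e, z}.

{λ, e, z}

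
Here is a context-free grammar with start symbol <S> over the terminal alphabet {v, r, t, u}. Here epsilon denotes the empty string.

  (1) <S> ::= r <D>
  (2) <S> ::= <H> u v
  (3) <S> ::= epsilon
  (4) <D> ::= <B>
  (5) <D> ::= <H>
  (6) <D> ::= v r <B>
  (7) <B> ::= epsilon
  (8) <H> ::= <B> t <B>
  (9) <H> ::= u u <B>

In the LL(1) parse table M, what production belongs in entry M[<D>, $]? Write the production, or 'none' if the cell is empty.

FIRST(<B>): from <B>::=epsilon we get {epsilon}. So FIRST(<B>) = {epsilon}.
FIRST(<H>): from <H>::=<B> t <B> we get {t}; from <H>::=u u <B> we get {u}. So FIRST(<H>) = {t, u}.
FIRST(<S>): from <S>::=r <D> we get {r}; from <S>::=<H> u v we get {t, u}; from <S>::=epsilon we get {epsilon}. So FIRST(<S>) = {epsilon, r, t, u}.
FIRST(<D>): from <D>::=<B> we get {epsilon}; from <D>::=<H> we get {t, u}; from <D>::=v r <B> we get {v}. So FIRST(<D>) = {epsilon, t, u, v}.
FOLLOW(<S>) includes $ since <S> is the start symbol.
FOLLOW(<S>): <S> appears on no right-hand side. Thus FOLLOW(<S>) = {$}.
FOLLOW(<D>): in <S>::=r <D>, the suffix after <D> is empty, so FOLLOW(<D>) ⊇ FOLLOW(<S>) = {$}. Thus FOLLOW(<D>) = {$}.
For <D> ::= <B>: FIRST(<B>) = {epsilon}, so it goes in M[<D>, t] for t ∈ {}; since epsilon ∈ FIRST, also for every t ∈ FOLLOW(<D>) = {$}.
For <D> ::= <H>: FIRST(<H>) = {t, u}, so it goes in M[<D>, t] for t ∈ {t, u}.
For <D> ::= v r <B>: FIRST(v r <B>) = {v}, so it goes in M[<D>, t] for t ∈ {v}.

<D> ::= <B>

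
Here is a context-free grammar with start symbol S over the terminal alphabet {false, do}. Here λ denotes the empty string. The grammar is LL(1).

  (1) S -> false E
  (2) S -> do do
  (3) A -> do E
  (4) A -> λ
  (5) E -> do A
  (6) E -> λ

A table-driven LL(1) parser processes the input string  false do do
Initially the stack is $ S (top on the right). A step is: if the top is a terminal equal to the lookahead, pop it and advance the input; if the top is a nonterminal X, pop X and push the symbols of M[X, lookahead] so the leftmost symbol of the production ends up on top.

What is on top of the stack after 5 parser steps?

do

     Stack      Input          Action
  1  $ S        false do do $  expand S -> false E
  2  $ E false  false do do $  match false
  3  $ E        do do $        expand E -> do A
  4  $ A do     do do $        match do
  5  $ A        do $           expand A -> do E
Stack after step 5: $ E do (top = do).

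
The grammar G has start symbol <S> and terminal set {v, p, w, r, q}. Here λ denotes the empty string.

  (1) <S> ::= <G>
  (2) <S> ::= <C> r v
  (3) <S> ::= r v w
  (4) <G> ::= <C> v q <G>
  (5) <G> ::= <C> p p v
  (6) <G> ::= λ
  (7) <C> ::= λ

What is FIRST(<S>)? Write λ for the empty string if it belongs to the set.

FIRST(<C>): from <C>::=λ we get {λ}. So FIRST(<C>) = {λ}.
FIRST(<G>): from <G>::=<C> v q <G> we get {v}; from <G>::=<C> p p v we get {p}; from <G>::=λ we get {λ}. So FIRST(<G>) = {λ, p, v}.
FIRST(<S>): from <S>::=<G> we get {λ, p, v}; from <S>::=<C> r v we get {r}; from <S>::=r v w we get {r}. So FIRST(<S>) = {λ, p, r, v}.

{λ, p, r, v}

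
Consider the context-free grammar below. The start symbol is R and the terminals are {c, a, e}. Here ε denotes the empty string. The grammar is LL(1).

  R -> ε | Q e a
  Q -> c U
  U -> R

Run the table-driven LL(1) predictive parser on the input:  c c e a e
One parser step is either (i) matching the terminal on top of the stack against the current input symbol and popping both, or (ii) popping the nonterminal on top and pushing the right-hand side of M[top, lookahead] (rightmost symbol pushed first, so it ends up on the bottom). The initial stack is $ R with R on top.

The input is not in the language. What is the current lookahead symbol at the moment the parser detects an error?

$

step 1: stack=$ R  input=c c e a e $  — expand R -> Q e a
step 2: stack=$ a e Q  input=c c e a e $  — expand Q -> c U
step 3: stack=$ a e U c  input=c c e a e $  — match c
step 4: stack=$ a e U  input=c e a e $  — expand U -> R
step 5: stack=$ a e R  input=c e a e $  — expand R -> Q e a
step 6: stack=$ a e a e Q  input=c e a e $  — expand Q -> c U
step 7: stack=$ a e a e U c  input=c e a e $  — match c
step 8: stack=$ a e a e U  input=e a e $  — expand U -> R
step 9: stack=$ a e a e R  input=e a e $  — expand R -> ε
step 10: stack=$ a e a e  input=e a e $  — match e
step 11: stack=$ a e a  input=a e $  — match a
step 12: stack=$ a e  input=e $  — match e
step 13: stack=$ a  input=$  — error: top is terminal a but lookahead is $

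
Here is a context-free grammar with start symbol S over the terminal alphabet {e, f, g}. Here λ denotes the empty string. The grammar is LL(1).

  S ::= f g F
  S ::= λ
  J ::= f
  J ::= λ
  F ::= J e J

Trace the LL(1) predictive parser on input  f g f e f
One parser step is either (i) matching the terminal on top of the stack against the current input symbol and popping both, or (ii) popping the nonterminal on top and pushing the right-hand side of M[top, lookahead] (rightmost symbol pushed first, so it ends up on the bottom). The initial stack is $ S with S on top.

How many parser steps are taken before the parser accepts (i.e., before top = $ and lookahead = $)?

step 1: stack=$ S  input=f g f e f $  — expand S ::= f g F
step 2: stack=$ F g f  input=f g f e f $  — match f
step 3: stack=$ F g  input=g f e f $  — match g
step 4: stack=$ F  input=f e f $  — expand F ::= J e J
step 5: stack=$ J e J  input=f e f $  — expand J ::= f
step 6: stack=$ J e f  input=f e f $  — match f
step 7: stack=$ J e  input=e f $  — match e
step 8: stack=$ J  input=f $  — expand J ::= f
step 9: stack=$ f  input=f $  — match f
Accept reached after 9 steps.

9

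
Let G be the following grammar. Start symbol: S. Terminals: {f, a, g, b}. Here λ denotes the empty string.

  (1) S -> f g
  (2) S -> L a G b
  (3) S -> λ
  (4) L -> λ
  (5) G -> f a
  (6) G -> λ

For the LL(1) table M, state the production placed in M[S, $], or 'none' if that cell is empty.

S -> λ

FIRST(L) = {λ}
FIRST(G) = {λ, f}
FIRST(S) = {λ, a, f}  (via L a G b)
FOLLOW(S) includes $ since S is the start symbol.
FOLLOW(S): S appears on no right-hand side. Thus FOLLOW(S) = {$}.
For S -> f g: FIRST(f g) = {f}, so it goes in M[S, t] for t ∈ {f}.
For S -> L a G b: FIRST(L a G b) = {a}, so it goes in M[S, t] for t ∈ {a}.
For S -> λ: FIRST(λ) = {λ}, so it goes in M[S, t] for t ∈ {}; since λ ∈ FIRST, also for every t ∈ FOLLOW(S) = {$}.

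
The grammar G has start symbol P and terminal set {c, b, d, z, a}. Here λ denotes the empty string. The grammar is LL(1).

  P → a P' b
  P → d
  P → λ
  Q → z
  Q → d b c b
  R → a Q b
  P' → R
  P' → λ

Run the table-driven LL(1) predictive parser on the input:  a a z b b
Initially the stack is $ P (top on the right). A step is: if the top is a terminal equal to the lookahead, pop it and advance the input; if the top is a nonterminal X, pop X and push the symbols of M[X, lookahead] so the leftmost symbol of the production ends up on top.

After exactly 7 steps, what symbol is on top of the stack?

     Stack      Input        Action
  1  $ P        a a z b b $  expand P → a P' b
  2  $ b P' a   a a z b b $  match a
  3  $ b P'     a z b b $    expand P' → R
  4  $ b R      a z b b $    expand R → a Q b
  5  $ b b Q a  a z b b $    match a
  6  $ b b Q    z b b $      expand Q → z
  7  $ b b z    z b b $      match z
Stack after step 7: $ b b (top = b).

b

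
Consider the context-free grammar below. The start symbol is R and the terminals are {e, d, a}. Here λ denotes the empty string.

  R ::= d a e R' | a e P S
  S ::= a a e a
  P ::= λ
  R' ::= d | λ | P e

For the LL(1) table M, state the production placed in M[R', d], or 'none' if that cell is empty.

R' ::= d

FIRST(R) = {a, d}
FIRST(S) = {a}
FIRST(P) = {λ}
FIRST(R') = {λ, d, e}  (via P e)
FOLLOW(R) includes $ since R is the start symbol.
FOLLOW(R): R appears on no right-hand side. Thus FOLLOW(R) = {$}.
FOLLOW(R'): in R::=d a e R', the suffix after R' is empty, so FOLLOW(R') ⊇ FOLLOW(R) = {$}. Thus FOLLOW(R') = {$}.
For R' ::= d: FIRST(d) = {d}, so it goes in M[R', t] for t ∈ {d}.
For R' ::= λ: FIRST(λ) = {λ}, so it goes in M[R', t] for t ∈ {}; since λ ∈ FIRST, also for every t ∈ FOLLOW(R') = {$}.
For R' ::= P e: FIRST(P e) = {e}, so it goes in M[R', t] for t ∈ {e}.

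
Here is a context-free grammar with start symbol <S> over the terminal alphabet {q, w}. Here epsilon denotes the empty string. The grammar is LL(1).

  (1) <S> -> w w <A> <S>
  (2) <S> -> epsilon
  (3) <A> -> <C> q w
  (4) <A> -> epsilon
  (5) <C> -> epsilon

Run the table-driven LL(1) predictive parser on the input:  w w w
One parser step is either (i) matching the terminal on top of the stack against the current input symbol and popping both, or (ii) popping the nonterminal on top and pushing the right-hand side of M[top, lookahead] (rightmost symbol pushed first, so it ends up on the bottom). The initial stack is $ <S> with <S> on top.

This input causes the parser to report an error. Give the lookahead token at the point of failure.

step 1: stack=$ <S>  input=w w w $  — expand <S> -> w w <A> <S>
step 2: stack=$ <S> <A> w w  input=w w w $  — match w
step 3: stack=$ <S> <A> w  input=w w $  — match w
step 4: stack=$ <S> <A>  input=w $  — expand <A> -> epsilon
step 5: stack=$ <S>  input=w $  — expand <S> -> w w <A> <S>
step 6: stack=$ <S> <A> w w  input=w $  — match w
step 7: stack=$ <S> <A> w  input=$  — error: top is terminal w but lookahead is $

$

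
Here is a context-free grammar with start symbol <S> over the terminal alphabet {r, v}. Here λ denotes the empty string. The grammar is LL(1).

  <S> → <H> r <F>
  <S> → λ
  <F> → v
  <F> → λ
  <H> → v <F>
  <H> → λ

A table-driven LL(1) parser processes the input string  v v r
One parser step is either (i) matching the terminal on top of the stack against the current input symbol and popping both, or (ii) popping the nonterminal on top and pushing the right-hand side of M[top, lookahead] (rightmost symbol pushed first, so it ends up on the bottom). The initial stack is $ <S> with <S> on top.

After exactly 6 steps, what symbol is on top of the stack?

step 1: stack=$ <S>  input=v v r $  — expand <S> → <H> r <F>
step 2: stack=$ <F> r <H>  input=v v r $  — expand <H> → v <F>
step 3: stack=$ <F> r <F> v  input=v v r $  — match v
step 4: stack=$ <F> r <F>  input=v r $  — expand <F> → v
step 5: stack=$ <F> r v  input=v r $  — match v
step 6: stack=$ <F> r  input=r $  — match r
Stack after step 6: $ <F> (top = <F>).

<F>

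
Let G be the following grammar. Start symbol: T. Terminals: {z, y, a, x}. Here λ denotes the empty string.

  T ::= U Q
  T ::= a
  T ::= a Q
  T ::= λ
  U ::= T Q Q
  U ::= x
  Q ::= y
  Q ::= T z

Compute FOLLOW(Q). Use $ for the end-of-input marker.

FIRST(T) = {λ, a, x, y, z}  (via U Q)
FIRST(Q) = {a, x, y, z}  (via T z)
FIRST(U) = {a, x, y, z}  (via T Q Q)
FOLLOW(T) includes $ since T is the start symbol.
FOLLOW(T): in U::=T Q Q, T is followed by Q Q with FIRST {a, x, y, z}; in Q::=T z, T is followed by z with FIRST {z}. Thus FOLLOW(T) = {$, a, x, y, z}.
FOLLOW(U): in T::=U Q, U is followed by Q with FIRST {a, x, y, z}. Thus FOLLOW(U) = {a, x, y, z}.
FOLLOW(Q): in T::=U Q, the suffix after Q is empty, so FOLLOW(Q) ⊇ FOLLOW(T) = {$, a, x, y, z}; in T::=a Q, the suffix after Q is empty, so FOLLOW(Q) ⊇ FOLLOW(T) = {$, a, x, y, z}; in U::=T Q Q (occurrence 1), Q is followed by Q with FIRST {a, x, y, z}; in U::=T Q Q (occurrence 2), the suffix after Q is empty, so FOLLOW(Q) ⊇ FOLLOW(U) = {a, x, y, z}. Thus FOLLOW(Q) = {$, a, x, y, z}.

{$, a, x, y, z}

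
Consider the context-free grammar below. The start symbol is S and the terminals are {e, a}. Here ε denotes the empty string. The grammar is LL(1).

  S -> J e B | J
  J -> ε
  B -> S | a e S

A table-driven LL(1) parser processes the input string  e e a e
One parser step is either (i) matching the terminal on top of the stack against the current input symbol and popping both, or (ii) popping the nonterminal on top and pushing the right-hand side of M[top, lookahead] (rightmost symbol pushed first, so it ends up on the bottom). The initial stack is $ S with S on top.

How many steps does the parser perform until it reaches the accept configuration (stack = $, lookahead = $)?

12

      Stack    Input      Action
   1  $ S      e e a e $  expand S -> J e B
   2  $ B e J  e e a e $  expand J -> ε
   3  $ B e    e e a e $  match e
   4  $ B      e a e $    expand B -> S
   5  $ S      e a e $    expand S -> J e B
   6  $ B e J  e a e $    expand J -> ε
   7  $ B e    e a e $    match e
   8  $ B      a e $      expand B -> a e S
   9  $ S e a  a e $      match a
  10  $ S e    e $        match e
  11  $ S      $          expand S -> J
  12  $ J      $          expand J -> ε
Accept reached after 12 steps.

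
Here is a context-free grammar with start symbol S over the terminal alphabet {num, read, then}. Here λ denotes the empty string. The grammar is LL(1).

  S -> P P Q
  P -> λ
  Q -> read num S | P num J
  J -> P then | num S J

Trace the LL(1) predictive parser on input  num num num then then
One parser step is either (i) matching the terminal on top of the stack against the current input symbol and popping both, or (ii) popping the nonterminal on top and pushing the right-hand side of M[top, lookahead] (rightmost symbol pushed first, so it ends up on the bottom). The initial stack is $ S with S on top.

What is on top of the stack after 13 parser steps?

step 1: stack=$ S  input=num num num then then $  — expand S -> P P Q
step 2: stack=$ Q P P  input=num num num then then $  — expand P -> λ
step 3: stack=$ Q P  input=num num num then then $  — expand P -> λ
step 4: stack=$ Q  input=num num num then then $  — expand Q -> P num J
step 5: stack=$ J num P  input=num num num then then $  — expand P -> λ
step 6: stack=$ J num  input=num num num then then $  — match num
step 7: stack=$ J  input=num num then then $  — expand J -> num S J
step 8: stack=$ J S num  input=num num then then $  — match num
step 9: stack=$ J S  input=num then then $  — expand S -> P P Q
step 10: stack=$ J Q P P  input=num then then $  — expand P -> λ
step 11: stack=$ J Q P  input=num then then $  — expand P -> λ
step 12: stack=$ J Q  input=num then then $  — expand Q -> P num J
step 13: stack=$ J J num P  input=num then then $  — expand P -> λ
Stack after step 13: $ J J num (top = num).

num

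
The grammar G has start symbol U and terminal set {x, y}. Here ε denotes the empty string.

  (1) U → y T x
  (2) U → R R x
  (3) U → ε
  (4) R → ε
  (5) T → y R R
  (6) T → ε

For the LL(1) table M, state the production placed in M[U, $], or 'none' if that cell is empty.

U → ε

FIRST(R) = {ε}
FIRST(T) = {ε, y}
FIRST(U) = {ε, x, y}  (via R R x)
FOLLOW(U) includes $ since U is the start symbol.
FOLLOW(U): U appears on no right-hand side. Thus FOLLOW(U) = {$}.
For U → y T x: FIRST(y T x) = {y}, so it goes in M[U, t] for t ∈ {y}.
For U → R R x: FIRST(R R x) = {x}, so it goes in M[U, t] for t ∈ {x}.
For U → ε: FIRST(ε) = {ε}, so it goes in M[U, t] for t ∈ {}; since ε ∈ FIRST, also for every t ∈ FOLLOW(U) = {$}.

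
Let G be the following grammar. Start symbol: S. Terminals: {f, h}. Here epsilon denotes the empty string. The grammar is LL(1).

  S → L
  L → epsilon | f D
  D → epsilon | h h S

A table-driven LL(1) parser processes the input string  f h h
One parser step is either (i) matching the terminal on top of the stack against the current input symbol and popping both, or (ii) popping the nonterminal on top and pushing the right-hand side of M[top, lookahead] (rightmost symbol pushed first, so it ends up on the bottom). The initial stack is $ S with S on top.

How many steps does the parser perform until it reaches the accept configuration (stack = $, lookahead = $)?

8

step 1: stack=$ S  input=f h h $  — expand S → L
step 2: stack=$ L  input=f h h $  — expand L → f D
step 3: stack=$ D f  input=f h h $  — match f
step 4: stack=$ D  input=h h $  — expand D → h h S
step 5: stack=$ S h h  input=h h $  — match h
step 6: stack=$ S h  input=h $  — match h
step 7: stack=$ S  input=$  — expand S → L
step 8: stack=$ L  input=$  — expand L → epsilon
Accept reached after 8 steps.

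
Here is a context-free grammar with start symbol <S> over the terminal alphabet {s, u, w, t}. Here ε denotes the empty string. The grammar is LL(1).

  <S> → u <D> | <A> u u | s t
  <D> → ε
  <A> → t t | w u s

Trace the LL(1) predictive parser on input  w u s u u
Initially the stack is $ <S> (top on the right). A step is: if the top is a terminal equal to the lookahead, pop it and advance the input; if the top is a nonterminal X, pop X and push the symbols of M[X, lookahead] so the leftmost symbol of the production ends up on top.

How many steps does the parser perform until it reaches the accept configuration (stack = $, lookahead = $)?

7

step 1: stack=$ <S>  input=w u s u u $  — expand <S> → <A> u u
step 2: stack=$ u u <A>  input=w u s u u $  — expand <A> → w u s
step 3: stack=$ u u s u w  input=w u s u u $  — match w
step 4: stack=$ u u s u  input=u s u u $  — match u
step 5: stack=$ u u s  input=s u u $  — match s
step 6: stack=$ u u  input=u u $  — match u
step 7: stack=$ u  input=u $  — match u
Accept reached after 7 steps.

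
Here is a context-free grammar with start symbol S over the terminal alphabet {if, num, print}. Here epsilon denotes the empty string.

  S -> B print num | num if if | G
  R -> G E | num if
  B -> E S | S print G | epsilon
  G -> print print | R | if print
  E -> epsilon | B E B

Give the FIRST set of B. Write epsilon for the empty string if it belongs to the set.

{epsilon, if, num, print}

FIRST(S) = {if, num, print}  (via B print num, G)
FIRST(R) = {if, num, print}  (via G E)
FIRST(G) = {if, num, print}  (via R)
FIRST(B) = {epsilon, if, num, print}  (via E S, S print G)
FIRST(E) = {epsilon, if, num, print}  (via B E B)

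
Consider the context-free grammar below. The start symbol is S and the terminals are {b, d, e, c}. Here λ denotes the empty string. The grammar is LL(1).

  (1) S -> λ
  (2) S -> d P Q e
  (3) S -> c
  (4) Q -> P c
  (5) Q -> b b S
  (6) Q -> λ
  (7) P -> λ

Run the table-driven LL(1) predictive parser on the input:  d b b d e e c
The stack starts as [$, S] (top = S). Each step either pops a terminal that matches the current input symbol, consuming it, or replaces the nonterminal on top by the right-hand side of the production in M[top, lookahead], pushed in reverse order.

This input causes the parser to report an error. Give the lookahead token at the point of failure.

step 1: stack=$ S  input=d b b d e e c $  — expand S -> d P Q e
step 2: stack=$ e Q P d  input=d b b d e e c $  — match d
step 3: stack=$ e Q P  input=b b d e e c $  — expand P -> λ
step 4: stack=$ e Q  input=b b d e e c $  — expand Q -> b b S
step 5: stack=$ e S b b  input=b b d e e c $  — match b
step 6: stack=$ e S b  input=b d e e c $  — match b
step 7: stack=$ e S  input=d e e c $  — expand S -> d P Q e
step 8: stack=$ e e Q P d  input=d e e c $  — match d
step 9: stack=$ e e Q P  input=e e c $  — expand P -> λ
step 10: stack=$ e e Q  input=e e c $  — expand Q -> λ
step 11: stack=$ e e  input=e e c $  — match e
step 12: stack=$ e  input=e c $  — match e
step 13: stack=$  input=c $  — error: stack empty but input remains

c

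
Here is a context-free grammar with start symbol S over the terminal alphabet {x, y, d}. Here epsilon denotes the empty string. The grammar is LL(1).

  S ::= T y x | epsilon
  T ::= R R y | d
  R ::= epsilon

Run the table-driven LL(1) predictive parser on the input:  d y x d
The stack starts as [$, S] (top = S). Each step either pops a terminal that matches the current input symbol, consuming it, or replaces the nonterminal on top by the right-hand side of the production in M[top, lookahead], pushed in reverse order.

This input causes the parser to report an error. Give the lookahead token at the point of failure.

d

step 1: stack=$ S  input=d y x d $  — expand S ::= T y x
step 2: stack=$ x y T  input=d y x d $  — expand T ::= d
step 3: stack=$ x y d  input=d y x d $  — match d
step 4: stack=$ x y  input=y x d $  — match y
step 5: stack=$ x  input=x d $  — match x
step 6: stack=$  input=d $  — error: stack empty but input remains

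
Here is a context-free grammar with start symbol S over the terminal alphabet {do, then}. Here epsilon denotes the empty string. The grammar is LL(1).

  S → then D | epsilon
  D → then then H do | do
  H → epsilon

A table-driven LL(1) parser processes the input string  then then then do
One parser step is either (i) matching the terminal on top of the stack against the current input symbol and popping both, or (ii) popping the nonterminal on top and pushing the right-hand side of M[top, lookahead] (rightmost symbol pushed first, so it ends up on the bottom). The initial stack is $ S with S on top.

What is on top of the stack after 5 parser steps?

H

step 1: stack=$ S  input=then then then do $  — expand S → then D
step 2: stack=$ D then  input=then then then do $  — match then
step 3: stack=$ D  input=then then do $  — expand D → then then H do
step 4: stack=$ do H then then  input=then then do $  — match then
step 5: stack=$ do H then  input=then do $  — match then
Stack after step 5: $ do H (top = H).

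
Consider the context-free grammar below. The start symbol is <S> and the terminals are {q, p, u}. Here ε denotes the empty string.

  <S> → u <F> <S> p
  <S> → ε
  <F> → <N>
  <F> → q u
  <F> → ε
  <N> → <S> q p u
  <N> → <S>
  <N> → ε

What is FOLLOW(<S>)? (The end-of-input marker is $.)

{$, p, q, u}

FIRST(<S>): from <S>→u <F> <S> p we get {u}; from <S>→ε we get {ε}. So FIRST(<S>) = {ε, u}.
FIRST(<N>): from <N>→<S> q p u we get {q, u}; from <N>→<S> we get {ε, u}; from <N>→ε we get {ε}. So FIRST(<N>) = {ε, q, u}.
FIRST(<F>): from <F>→<N> we get {ε, q, u}; from <F>→q u we get {q}; from <F>→ε we get {ε}. So FIRST(<F>) = {ε, q, u}.
FOLLOW(<S>) includes $ since <S> is the start symbol.
FOLLOW(<F>): in <S>→u <F> <S> p, <F> is followed by <S> p with FIRST {p, u}. Thus FOLLOW(<F>) = {p, u}.
FOLLOW(<N>): in <F>→<N>, the suffix after <N> is empty, so FOLLOW(<N>) ⊇ FOLLOW(<F>) = {p, u}. Thus FOLLOW(<N>) = {p, u}.
FOLLOW(<S>): in <S>→u <F> <S> p, <S> is followed by p with FIRST {p}; in <N>→<S> q p u, <S> is followed by q p u with FIRST {q}; in <N>→<S>, the suffix after <S> is empty, so FOLLOW(<S>) ⊇ FOLLOW(<N>) = {p, u}. Thus FOLLOW(<S>) = {$, p, q, u}.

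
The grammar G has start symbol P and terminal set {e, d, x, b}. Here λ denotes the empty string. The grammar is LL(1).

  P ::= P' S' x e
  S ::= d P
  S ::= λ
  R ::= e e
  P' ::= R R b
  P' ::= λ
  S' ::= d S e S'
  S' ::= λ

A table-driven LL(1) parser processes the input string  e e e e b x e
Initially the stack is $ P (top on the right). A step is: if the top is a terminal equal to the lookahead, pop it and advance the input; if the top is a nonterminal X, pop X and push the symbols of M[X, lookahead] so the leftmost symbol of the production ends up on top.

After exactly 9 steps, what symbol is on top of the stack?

step 1: stack=$ P  input=e e e e b x e $  — expand P ::= P' S' x e
step 2: stack=$ e x S' P'  input=e e e e b x e $  — expand P' ::= R R b
step 3: stack=$ e x S' b R R  input=e e e e b x e $  — expand R ::= e e
step 4: stack=$ e x S' b R e e  input=e e e e b x e $  — match e
step 5: stack=$ e x S' b R e  input=e e e b x e $  — match e
step 6: stack=$ e x S' b R  input=e e b x e $  — expand R ::= e e
step 7: stack=$ e x S' b e e  input=e e b x e $  — match e
step 8: stack=$ e x S' b e  input=e b x e $  — match e
step 9: stack=$ e x S' b  input=b x e $  — match b
Stack after step 9: $ e x S' (top = S').

S'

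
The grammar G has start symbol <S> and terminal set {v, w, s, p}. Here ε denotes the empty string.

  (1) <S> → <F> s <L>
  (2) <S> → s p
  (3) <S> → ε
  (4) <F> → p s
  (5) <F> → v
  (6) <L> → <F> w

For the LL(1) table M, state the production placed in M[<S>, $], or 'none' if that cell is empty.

<S> → ε

FIRST(<F>) = {p, v}
FIRST(<S>) = {ε, p, s, v}  (via <F> s <L>)
FIRST(<L>) = {p, v}  (via <F> w)
FOLLOW(<S>) includes $ since <S> is the start symbol.
FOLLOW(<S>): <S> appears on no right-hand side. Thus FOLLOW(<S>) = {$}.
For <S> → <F> s <L>: FIRST(<F> s <L>) = {p, v}, so it goes in M[<S>, t] for t ∈ {p, v}.
For <S> → s p: FIRST(s p) = {s}, so it goes in M[<S>, t] for t ∈ {s}.
For <S> → ε: FIRST(ε) = {ε}, so it goes in M[<S>, t] for t ∈ {}; since ε ∈ FIRST, also for every t ∈ FOLLOW(<S>) = {$}.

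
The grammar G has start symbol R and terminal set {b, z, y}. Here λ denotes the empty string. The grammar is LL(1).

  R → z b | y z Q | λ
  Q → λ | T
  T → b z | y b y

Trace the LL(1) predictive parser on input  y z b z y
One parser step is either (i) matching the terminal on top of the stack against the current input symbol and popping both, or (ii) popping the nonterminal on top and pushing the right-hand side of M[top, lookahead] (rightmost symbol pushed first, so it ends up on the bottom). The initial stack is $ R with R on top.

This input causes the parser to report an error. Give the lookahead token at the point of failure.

y

step 1: stack=$ R  input=y z b z y $  — expand R → y z Q
step 2: stack=$ Q z y  input=y z b z y $  — match y
step 3: stack=$ Q z  input=z b z y $  — match z
step 4: stack=$ Q  input=b z y $  — expand Q → T
step 5: stack=$ T  input=b z y $  — expand T → b z
step 6: stack=$ z b  input=b z y $  — match b
step 7: stack=$ z  input=z y $  — match z
step 8: stack=$  input=y $  — error: stack empty but input remains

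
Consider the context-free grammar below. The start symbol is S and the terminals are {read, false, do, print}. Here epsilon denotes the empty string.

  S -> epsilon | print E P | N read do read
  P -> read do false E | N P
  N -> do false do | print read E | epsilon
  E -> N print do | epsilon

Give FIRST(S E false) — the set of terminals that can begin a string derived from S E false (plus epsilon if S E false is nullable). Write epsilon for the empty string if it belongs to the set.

{do, false, print, read}

FIRST(N) = {epsilon, do, print}
FIRST(S) = {epsilon, do, print, read}  (via N read do read)
FIRST(P) = {do, print, read}  (via N P)
FIRST(E) = {epsilon, do, print}  (via N print do)
FIRST(S E false): take FIRST of each symbol in turn, carrying on past any symbol whose FIRST contains epsilon; result {do, false, print, read}.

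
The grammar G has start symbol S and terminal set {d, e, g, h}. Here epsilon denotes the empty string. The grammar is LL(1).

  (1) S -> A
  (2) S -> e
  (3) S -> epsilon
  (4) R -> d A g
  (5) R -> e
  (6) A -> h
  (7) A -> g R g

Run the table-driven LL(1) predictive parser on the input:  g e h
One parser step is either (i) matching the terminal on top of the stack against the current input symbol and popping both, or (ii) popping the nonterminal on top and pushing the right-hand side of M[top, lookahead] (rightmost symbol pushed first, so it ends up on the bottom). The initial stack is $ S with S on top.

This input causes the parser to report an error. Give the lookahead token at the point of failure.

step 1: stack=$ S  input=g e h $  — expand S -> A
step 2: stack=$ A  input=g e h $  — expand A -> g R g
step 3: stack=$ g R g  input=g e h $  — match g
step 4: stack=$ g R  input=e h $  — expand R -> e
step 5: stack=$ g e  input=e h $  — match e
step 6: stack=$ g  input=h $  — error: top is terminal g but lookahead is h

h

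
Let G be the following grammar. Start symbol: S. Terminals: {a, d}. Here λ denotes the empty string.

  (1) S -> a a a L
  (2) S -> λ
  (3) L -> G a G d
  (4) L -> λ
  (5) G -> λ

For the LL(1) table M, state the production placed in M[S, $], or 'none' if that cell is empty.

S -> λ

FIRST(S): from S->a a a L we get {a}; from S->λ we get {λ}. So FIRST(S) = {λ, a}.
FIRST(G): from G->λ we get {λ}. So FIRST(G) = {λ}.
FIRST(L): from L->G a G d we get {a}; from L->λ we get {λ}. So FIRST(L) = {λ, a}.
FOLLOW(S) includes $ since S is the start symbol.
FOLLOW(S): S appears on no right-hand side. Thus FOLLOW(S) = {$}.
For S -> a a a L: FIRST(a a a L) = {a}, so it goes in M[S, t] for t ∈ {a}.
For S -> λ: FIRST(λ) = {λ}, so it goes in M[S, t] for t ∈ {}; since λ ∈ FIRST, also for every t ∈ FOLLOW(S) = {$}.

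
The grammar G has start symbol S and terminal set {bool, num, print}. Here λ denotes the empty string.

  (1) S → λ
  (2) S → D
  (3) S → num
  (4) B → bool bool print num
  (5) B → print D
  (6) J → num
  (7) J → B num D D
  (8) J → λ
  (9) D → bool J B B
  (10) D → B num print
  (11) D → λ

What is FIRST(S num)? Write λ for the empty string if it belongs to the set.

{bool, num, print}

FIRST(B) = {bool, print}
FIRST(J) = {λ, bool, num, print}  (via B num D D)
FIRST(D) = {λ, bool, print}  (via B num print)
FIRST(S) = {λ, bool, num, print}  (via D)
FIRST(S num): take FIRST of each symbol in turn, carrying on past any symbol whose FIRST contains λ; result {bool, num, print}.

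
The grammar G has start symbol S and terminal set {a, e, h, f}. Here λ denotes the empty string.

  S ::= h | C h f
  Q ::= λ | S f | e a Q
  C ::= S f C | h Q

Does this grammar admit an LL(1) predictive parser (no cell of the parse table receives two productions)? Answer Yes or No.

FIRST(S) = {h}
FIRST(Q) = {λ, e, h}
FIRST(C) = {h}
FOLLOW(S) = {$, f}
FOLLOW(Q) = {h}
FOLLOW(C) = {h}
Cell M[C, h] receives both C ::= S f C and C ::= h Q — the grammar is not LL(1).

No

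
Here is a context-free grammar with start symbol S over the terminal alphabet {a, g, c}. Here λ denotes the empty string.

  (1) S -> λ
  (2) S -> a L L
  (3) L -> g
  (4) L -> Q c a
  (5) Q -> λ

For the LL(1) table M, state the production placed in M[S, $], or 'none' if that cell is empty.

S -> λ

FIRST(S): from S->λ we get {λ}; from S->a L L we get {a}. So FIRST(S) = {λ, a}.
FIRST(Q): from Q->λ we get {λ}. So FIRST(Q) = {λ}.
FIRST(L): from L->g we get {g}; from L->Q c a we get {c}. So FIRST(L) = {c, g}.
FOLLOW(S) includes $ since S is the start symbol.
FOLLOW(S): S appears on no right-hand side. Thus FOLLOW(S) = {$}.
For S -> λ: FIRST(λ) = {λ}, so it goes in M[S, t] for t ∈ {}; since λ ∈ FIRST, also for every t ∈ FOLLOW(S) = {$}.
For S -> a L L: FIRST(a L L) = {a}, so it goes in M[S, t] for t ∈ {a}.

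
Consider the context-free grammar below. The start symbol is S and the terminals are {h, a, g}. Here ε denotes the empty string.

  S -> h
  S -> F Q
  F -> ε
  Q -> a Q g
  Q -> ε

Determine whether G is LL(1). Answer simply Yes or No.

Yes

FIRST(S) = {ε, a, h}
FIRST(F) = {ε}
FIRST(Q) = {ε, a}
FOLLOW(S) = {$}
FOLLOW(F) = {$, a}
FOLLOW(Q) = {$, g}
Each cell of M receives at most one production.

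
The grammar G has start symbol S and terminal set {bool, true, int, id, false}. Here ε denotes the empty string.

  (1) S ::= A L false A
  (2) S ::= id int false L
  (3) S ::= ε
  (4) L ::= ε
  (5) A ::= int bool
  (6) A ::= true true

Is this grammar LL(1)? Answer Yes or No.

FIRST(S) = {ε, id, int, true}
FIRST(L) = {ε}
FIRST(A) = {int, true}
FOLLOW(S) = {$}
FOLLOW(L) = {$, false}
FOLLOW(A) = {$, false}
Each cell of M receives at most one production.

Yes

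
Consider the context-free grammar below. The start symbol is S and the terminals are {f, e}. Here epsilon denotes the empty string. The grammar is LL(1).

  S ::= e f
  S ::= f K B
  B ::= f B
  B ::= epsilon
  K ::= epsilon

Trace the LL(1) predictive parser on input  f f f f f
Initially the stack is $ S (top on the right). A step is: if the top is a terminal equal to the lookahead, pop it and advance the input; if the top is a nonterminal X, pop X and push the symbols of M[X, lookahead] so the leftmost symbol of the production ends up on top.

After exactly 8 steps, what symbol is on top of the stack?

     Stack    Input        Action
  1  $ S      f f f f f $  expand S ::= f K B
  2  $ B K f  f f f f f $  match f
  3  $ B K    f f f f $    expand K ::= epsilon
  4  $ B      f f f f $    expand B ::= f B
  5  $ B f    f f f f $    match f
  6  $ B      f f f $      expand B ::= f B
  7  $ B f    f f f $      match f
  8  $ B      f f $        expand B ::= f B
Stack after step 8: $ B f (top = f).

f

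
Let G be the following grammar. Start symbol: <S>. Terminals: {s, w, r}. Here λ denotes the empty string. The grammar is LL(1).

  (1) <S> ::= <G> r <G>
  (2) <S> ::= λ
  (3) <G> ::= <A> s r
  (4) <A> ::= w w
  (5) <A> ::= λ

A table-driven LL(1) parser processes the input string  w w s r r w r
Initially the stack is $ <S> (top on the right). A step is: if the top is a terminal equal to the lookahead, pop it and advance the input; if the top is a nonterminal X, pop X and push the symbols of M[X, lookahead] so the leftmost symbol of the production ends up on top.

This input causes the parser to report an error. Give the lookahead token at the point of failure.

step 1: stack=$ <S>  input=w w s r r w r $  — expand <S> ::= <G> r <G>
step 2: stack=$ <G> r <G>  input=w w s r r w r $  — expand <G> ::= <A> s r
step 3: stack=$ <G> r r s <A>  input=w w s r r w r $  — expand <A> ::= w w
step 4: stack=$ <G> r r s w w  input=w w s r r w r $  — match w
step 5: stack=$ <G> r r s w  input=w s r r w r $  — match w
step 6: stack=$ <G> r r s  input=s r r w r $  — match s
step 7: stack=$ <G> r r  input=r r w r $  — match r
step 8: stack=$ <G> r  input=r w r $  — match r
step 9: stack=$ <G>  input=w r $  — expand <G> ::= <A> s r
step 10: stack=$ r s <A>  input=w r $  — expand <A> ::= w w
step 11: stack=$ r s w w  input=w r $  — match w
step 12: stack=$ r s w  input=r $  — error: top is terminal w but lookahead is r

r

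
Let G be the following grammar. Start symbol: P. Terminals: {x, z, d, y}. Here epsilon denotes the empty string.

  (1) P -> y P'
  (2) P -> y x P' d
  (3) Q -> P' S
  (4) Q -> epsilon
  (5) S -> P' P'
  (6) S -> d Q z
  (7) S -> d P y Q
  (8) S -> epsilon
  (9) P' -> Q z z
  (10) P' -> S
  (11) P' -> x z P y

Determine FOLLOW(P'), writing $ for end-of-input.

FIRST(P): from P->y P' we get {y}; from P->y x P' d we get {y}. So FIRST(P) = {y}.
FIRST(Q): from Q->P' S we get {epsilon, d, x, z}; from Q->epsilon we get {epsilon}. So FIRST(Q) = {epsilon, d, x, z}.
FIRST(S): from S->P' P' we get {epsilon, d, x, z}; from S->d Q z we get {d}; from S->d P y Q we get {d}; from S->epsilon we get {epsilon}. So FIRST(S) = {epsilon, d, x, z}.
FIRST(P'): from P'->Q z z we get {d, x, z}; from P'->S we get {epsilon, d, x, z}; from P'->x z P y we get {x}. So FIRST(P') = {epsilon, d, x, z}.
FOLLOW(P) includes $ since P is the start symbol.
FOLLOW(P): in S->d P y Q, P is followed by y Q with FIRST {y}; in P'->x z P y, P is followed by y with FIRST {y}. Thus FOLLOW(P) = {$, y}.
FOLLOW(Q): in S->d Q z, Q is followed by z with FIRST {z}; in S->d P y Q, the suffix after Q is empty, so FOLLOW(Q) ⊇ FOLLOW(S) = {$, d, x, y, z}; in P'->Q z z, Q is followed by z z with FIRST {z}. Thus FOLLOW(Q) = {$, d, x, y, z}.
FOLLOW(S): in Q->P' S, the suffix after S is empty, so FOLLOW(S) ⊇ FOLLOW(Q) = {$, d, x, y, z}; in P'->S, the suffix after S is empty, so FOLLOW(S) ⊇ FOLLOW(P') = {$, d, x, y, z}. Thus FOLLOW(S) = {$, d, x, y, z}.
FOLLOW(P'): in P->y P', the suffix after P' is empty, so FOLLOW(P') ⊇ FOLLOW(P) = {$, y}; in P->y x P' d, P' is followed by d with FIRST {d}; in Q->P' S, P' is followed by S with FIRST {epsilon, d, x, z}; in Q->P' S, the suffix after P' is nullable, so FOLLOW(P') ⊇ FOLLOW(Q) = {$, d, x, y, z}; in S->P' P' (occurrence 1), P' is followed by P' with FIRST {epsilon, d, x, z}; in S->P' P' (occurrence 1), the suffix after P' is nullable, so FOLLOW(P') ⊇ FOLLOW(S) = {$, d, x, y, z}; in S->P' P' (occurrence 2), the suffix after P' is empty, so FOLLOW(P') ⊇ FOLLOW(S) = {$, d, x, y, z}. Thus FOLLOW(P') = {$, d, x, y, z}.

{$, d, x, y, z}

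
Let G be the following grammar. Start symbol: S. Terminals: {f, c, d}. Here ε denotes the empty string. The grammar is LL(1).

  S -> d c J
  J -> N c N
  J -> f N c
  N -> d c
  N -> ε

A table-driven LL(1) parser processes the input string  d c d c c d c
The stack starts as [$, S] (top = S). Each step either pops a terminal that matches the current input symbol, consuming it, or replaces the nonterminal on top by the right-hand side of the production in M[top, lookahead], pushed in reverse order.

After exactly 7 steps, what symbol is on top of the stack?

c

     Stack      Input            Action
  1  $ S        d c d c c d c $  expand S -> d c J
  2  $ J c d    d c d c c d c $  match d
  3  $ J c      c d c c d c $    match c
  4  $ J        d c c d c $      expand J -> N c N
  5  $ N c N    d c c d c $      expand N -> d c
  6  $ N c c d  d c c d c $      match d
  7  $ N c c    c c d c $        match c
Stack after step 7: $ N c (top = c).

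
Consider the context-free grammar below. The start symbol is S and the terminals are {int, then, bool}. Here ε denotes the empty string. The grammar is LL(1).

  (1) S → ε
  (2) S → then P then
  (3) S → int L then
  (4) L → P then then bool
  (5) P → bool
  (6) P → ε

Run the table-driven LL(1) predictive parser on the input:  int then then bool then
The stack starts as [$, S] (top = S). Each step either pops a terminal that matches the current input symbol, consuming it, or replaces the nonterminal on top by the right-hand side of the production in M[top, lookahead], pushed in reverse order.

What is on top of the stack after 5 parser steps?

     Stack                    Input                      Action
  1  $ S                      int then then bool then $  expand S → int L then
  2  $ then L int             int then then bool then $  match int
  3  $ then L                 then then bool then $      expand L → P then then bool
  4  $ then bool then then P  then then bool then $      expand P → ε
  5  $ then bool then then    then then bool then $      match then
Stack after step 5: $ then bool then (top = then).

then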